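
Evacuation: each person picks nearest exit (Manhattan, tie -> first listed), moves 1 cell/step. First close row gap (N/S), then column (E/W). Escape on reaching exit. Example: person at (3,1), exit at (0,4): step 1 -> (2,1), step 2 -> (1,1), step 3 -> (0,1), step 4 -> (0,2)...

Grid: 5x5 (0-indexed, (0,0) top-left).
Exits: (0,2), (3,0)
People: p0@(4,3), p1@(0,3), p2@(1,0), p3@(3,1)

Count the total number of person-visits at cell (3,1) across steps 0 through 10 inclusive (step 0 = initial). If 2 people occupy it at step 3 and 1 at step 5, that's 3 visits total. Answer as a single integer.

Answer: 2

Derivation:
Step 0: p0@(4,3) p1@(0,3) p2@(1,0) p3@(3,1) -> at (3,1): 1 [p3], cum=1
Step 1: p0@(3,3) p1@ESC p2@(2,0) p3@ESC -> at (3,1): 0 [-], cum=1
Step 2: p0@(3,2) p1@ESC p2@ESC p3@ESC -> at (3,1): 0 [-], cum=1
Step 3: p0@(3,1) p1@ESC p2@ESC p3@ESC -> at (3,1): 1 [p0], cum=2
Step 4: p0@ESC p1@ESC p2@ESC p3@ESC -> at (3,1): 0 [-], cum=2
Total visits = 2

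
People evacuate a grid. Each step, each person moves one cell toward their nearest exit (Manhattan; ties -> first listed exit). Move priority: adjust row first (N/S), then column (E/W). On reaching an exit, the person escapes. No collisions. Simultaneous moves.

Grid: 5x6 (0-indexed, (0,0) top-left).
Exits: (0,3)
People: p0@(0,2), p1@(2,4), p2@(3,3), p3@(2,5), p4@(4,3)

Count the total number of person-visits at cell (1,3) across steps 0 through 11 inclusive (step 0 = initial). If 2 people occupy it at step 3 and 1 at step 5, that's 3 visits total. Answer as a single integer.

Step 0: p0@(0,2) p1@(2,4) p2@(3,3) p3@(2,5) p4@(4,3) -> at (1,3): 0 [-], cum=0
Step 1: p0@ESC p1@(1,4) p2@(2,3) p3@(1,5) p4@(3,3) -> at (1,3): 0 [-], cum=0
Step 2: p0@ESC p1@(0,4) p2@(1,3) p3@(0,5) p4@(2,3) -> at (1,3): 1 [p2], cum=1
Step 3: p0@ESC p1@ESC p2@ESC p3@(0,4) p4@(1,3) -> at (1,3): 1 [p4], cum=2
Step 4: p0@ESC p1@ESC p2@ESC p3@ESC p4@ESC -> at (1,3): 0 [-], cum=2
Total visits = 2

Answer: 2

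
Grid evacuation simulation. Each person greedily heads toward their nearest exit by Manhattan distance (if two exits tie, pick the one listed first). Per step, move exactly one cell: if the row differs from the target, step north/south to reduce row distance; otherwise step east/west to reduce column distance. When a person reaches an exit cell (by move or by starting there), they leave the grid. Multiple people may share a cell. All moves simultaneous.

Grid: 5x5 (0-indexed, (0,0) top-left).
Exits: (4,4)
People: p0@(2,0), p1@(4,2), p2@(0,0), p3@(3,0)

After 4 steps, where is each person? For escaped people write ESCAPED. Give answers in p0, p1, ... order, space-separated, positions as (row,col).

Step 1: p0:(2,0)->(3,0) | p1:(4,2)->(4,3) | p2:(0,0)->(1,0) | p3:(3,0)->(4,0)
Step 2: p0:(3,0)->(4,0) | p1:(4,3)->(4,4)->EXIT | p2:(1,0)->(2,0) | p3:(4,0)->(4,1)
Step 3: p0:(4,0)->(4,1) | p1:escaped | p2:(2,0)->(3,0) | p3:(4,1)->(4,2)
Step 4: p0:(4,1)->(4,2) | p1:escaped | p2:(3,0)->(4,0) | p3:(4,2)->(4,3)

(4,2) ESCAPED (4,0) (4,3)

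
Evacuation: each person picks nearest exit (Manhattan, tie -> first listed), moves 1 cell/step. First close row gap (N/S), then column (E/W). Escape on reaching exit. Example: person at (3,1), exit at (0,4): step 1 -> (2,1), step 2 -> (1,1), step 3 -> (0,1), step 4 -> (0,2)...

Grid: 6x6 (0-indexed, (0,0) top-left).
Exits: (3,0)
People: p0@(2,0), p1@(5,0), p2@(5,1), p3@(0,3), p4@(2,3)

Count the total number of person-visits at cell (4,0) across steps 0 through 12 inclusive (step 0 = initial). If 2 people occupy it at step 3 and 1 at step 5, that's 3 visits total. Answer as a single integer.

Step 0: p0@(2,0) p1@(5,0) p2@(5,1) p3@(0,3) p4@(2,3) -> at (4,0): 0 [-], cum=0
Step 1: p0@ESC p1@(4,0) p2@(4,1) p3@(1,3) p4@(3,3) -> at (4,0): 1 [p1], cum=1
Step 2: p0@ESC p1@ESC p2@(3,1) p3@(2,3) p4@(3,2) -> at (4,0): 0 [-], cum=1
Step 3: p0@ESC p1@ESC p2@ESC p3@(3,3) p4@(3,1) -> at (4,0): 0 [-], cum=1
Step 4: p0@ESC p1@ESC p2@ESC p3@(3,2) p4@ESC -> at (4,0): 0 [-], cum=1
Step 5: p0@ESC p1@ESC p2@ESC p3@(3,1) p4@ESC -> at (4,0): 0 [-], cum=1
Step 6: p0@ESC p1@ESC p2@ESC p3@ESC p4@ESC -> at (4,0): 0 [-], cum=1
Total visits = 1

Answer: 1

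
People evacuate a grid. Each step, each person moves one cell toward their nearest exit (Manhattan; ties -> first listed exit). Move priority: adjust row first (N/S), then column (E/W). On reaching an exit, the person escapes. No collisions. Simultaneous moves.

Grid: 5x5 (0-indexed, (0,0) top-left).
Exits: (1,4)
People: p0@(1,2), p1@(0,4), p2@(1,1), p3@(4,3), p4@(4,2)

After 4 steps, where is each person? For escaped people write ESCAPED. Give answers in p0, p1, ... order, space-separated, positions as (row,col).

Step 1: p0:(1,2)->(1,3) | p1:(0,4)->(1,4)->EXIT | p2:(1,1)->(1,2) | p3:(4,3)->(3,3) | p4:(4,2)->(3,2)
Step 2: p0:(1,3)->(1,4)->EXIT | p1:escaped | p2:(1,2)->(1,3) | p3:(3,3)->(2,3) | p4:(3,2)->(2,2)
Step 3: p0:escaped | p1:escaped | p2:(1,3)->(1,4)->EXIT | p3:(2,3)->(1,3) | p4:(2,2)->(1,2)
Step 4: p0:escaped | p1:escaped | p2:escaped | p3:(1,3)->(1,4)->EXIT | p4:(1,2)->(1,3)

ESCAPED ESCAPED ESCAPED ESCAPED (1,3)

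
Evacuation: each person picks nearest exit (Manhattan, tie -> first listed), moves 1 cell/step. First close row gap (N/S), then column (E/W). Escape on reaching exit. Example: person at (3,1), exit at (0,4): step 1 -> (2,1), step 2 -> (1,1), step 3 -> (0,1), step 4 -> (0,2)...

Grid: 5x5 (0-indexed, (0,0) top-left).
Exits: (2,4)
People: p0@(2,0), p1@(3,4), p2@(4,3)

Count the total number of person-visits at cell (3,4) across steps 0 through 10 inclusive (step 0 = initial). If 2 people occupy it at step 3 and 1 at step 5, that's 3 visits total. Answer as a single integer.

Answer: 1

Derivation:
Step 0: p0@(2,0) p1@(3,4) p2@(4,3) -> at (3,4): 1 [p1], cum=1
Step 1: p0@(2,1) p1@ESC p2@(3,3) -> at (3,4): 0 [-], cum=1
Step 2: p0@(2,2) p1@ESC p2@(2,3) -> at (3,4): 0 [-], cum=1
Step 3: p0@(2,3) p1@ESC p2@ESC -> at (3,4): 0 [-], cum=1
Step 4: p0@ESC p1@ESC p2@ESC -> at (3,4): 0 [-], cum=1
Total visits = 1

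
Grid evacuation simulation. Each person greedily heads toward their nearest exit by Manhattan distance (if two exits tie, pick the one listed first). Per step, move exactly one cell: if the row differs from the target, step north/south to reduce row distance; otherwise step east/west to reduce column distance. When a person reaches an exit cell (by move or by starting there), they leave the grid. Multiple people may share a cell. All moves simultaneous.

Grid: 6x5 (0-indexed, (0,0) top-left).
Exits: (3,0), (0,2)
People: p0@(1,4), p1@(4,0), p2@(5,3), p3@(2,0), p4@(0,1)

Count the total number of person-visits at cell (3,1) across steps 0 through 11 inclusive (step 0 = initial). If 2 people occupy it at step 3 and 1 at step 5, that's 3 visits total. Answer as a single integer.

Answer: 1

Derivation:
Step 0: p0@(1,4) p1@(4,0) p2@(5,3) p3@(2,0) p4@(0,1) -> at (3,1): 0 [-], cum=0
Step 1: p0@(0,4) p1@ESC p2@(4,3) p3@ESC p4@ESC -> at (3,1): 0 [-], cum=0
Step 2: p0@(0,3) p1@ESC p2@(3,3) p3@ESC p4@ESC -> at (3,1): 0 [-], cum=0
Step 3: p0@ESC p1@ESC p2@(3,2) p3@ESC p4@ESC -> at (3,1): 0 [-], cum=0
Step 4: p0@ESC p1@ESC p2@(3,1) p3@ESC p4@ESC -> at (3,1): 1 [p2], cum=1
Step 5: p0@ESC p1@ESC p2@ESC p3@ESC p4@ESC -> at (3,1): 0 [-], cum=1
Total visits = 1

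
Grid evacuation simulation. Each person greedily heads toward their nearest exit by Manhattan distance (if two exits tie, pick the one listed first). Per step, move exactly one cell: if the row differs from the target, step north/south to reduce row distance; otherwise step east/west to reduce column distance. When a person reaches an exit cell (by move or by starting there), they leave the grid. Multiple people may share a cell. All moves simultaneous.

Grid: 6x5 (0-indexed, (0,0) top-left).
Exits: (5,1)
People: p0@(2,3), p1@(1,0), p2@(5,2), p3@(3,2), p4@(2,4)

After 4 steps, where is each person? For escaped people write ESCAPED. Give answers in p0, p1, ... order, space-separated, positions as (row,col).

Step 1: p0:(2,3)->(3,3) | p1:(1,0)->(2,0) | p2:(5,2)->(5,1)->EXIT | p3:(3,2)->(4,2) | p4:(2,4)->(3,4)
Step 2: p0:(3,3)->(4,3) | p1:(2,0)->(3,0) | p2:escaped | p3:(4,2)->(5,2) | p4:(3,4)->(4,4)
Step 3: p0:(4,3)->(5,3) | p1:(3,0)->(4,0) | p2:escaped | p3:(5,2)->(5,1)->EXIT | p4:(4,4)->(5,4)
Step 4: p0:(5,3)->(5,2) | p1:(4,0)->(5,0) | p2:escaped | p3:escaped | p4:(5,4)->(5,3)

(5,2) (5,0) ESCAPED ESCAPED (5,3)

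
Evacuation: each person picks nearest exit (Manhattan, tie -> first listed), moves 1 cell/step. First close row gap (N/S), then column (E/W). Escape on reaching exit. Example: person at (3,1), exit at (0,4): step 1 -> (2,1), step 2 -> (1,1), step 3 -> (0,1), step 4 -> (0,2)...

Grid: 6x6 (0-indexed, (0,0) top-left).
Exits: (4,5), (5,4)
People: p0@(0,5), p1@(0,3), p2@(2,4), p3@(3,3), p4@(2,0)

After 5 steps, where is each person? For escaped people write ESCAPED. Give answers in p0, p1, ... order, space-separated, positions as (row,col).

Step 1: p0:(0,5)->(1,5) | p1:(0,3)->(1,3) | p2:(2,4)->(3,4) | p3:(3,3)->(4,3) | p4:(2,0)->(3,0)
Step 2: p0:(1,5)->(2,5) | p1:(1,3)->(2,3) | p2:(3,4)->(4,4) | p3:(4,3)->(4,4) | p4:(3,0)->(4,0)
Step 3: p0:(2,5)->(3,5) | p1:(2,3)->(3,3) | p2:(4,4)->(4,5)->EXIT | p3:(4,4)->(4,5)->EXIT | p4:(4,0)->(4,1)
Step 4: p0:(3,5)->(4,5)->EXIT | p1:(3,3)->(4,3) | p2:escaped | p3:escaped | p4:(4,1)->(4,2)
Step 5: p0:escaped | p1:(4,3)->(4,4) | p2:escaped | p3:escaped | p4:(4,2)->(4,3)

ESCAPED (4,4) ESCAPED ESCAPED (4,3)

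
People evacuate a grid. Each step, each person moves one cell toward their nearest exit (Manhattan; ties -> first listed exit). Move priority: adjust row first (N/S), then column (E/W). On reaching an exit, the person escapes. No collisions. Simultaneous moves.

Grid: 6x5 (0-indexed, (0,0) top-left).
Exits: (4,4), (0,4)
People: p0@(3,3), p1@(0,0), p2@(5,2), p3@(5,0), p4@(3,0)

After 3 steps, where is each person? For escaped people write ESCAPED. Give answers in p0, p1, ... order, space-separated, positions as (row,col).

Step 1: p0:(3,3)->(4,3) | p1:(0,0)->(0,1) | p2:(5,2)->(4,2) | p3:(5,0)->(4,0) | p4:(3,0)->(4,0)
Step 2: p0:(4,3)->(4,4)->EXIT | p1:(0,1)->(0,2) | p2:(4,2)->(4,3) | p3:(4,0)->(4,1) | p4:(4,0)->(4,1)
Step 3: p0:escaped | p1:(0,2)->(0,3) | p2:(4,3)->(4,4)->EXIT | p3:(4,1)->(4,2) | p4:(4,1)->(4,2)

ESCAPED (0,3) ESCAPED (4,2) (4,2)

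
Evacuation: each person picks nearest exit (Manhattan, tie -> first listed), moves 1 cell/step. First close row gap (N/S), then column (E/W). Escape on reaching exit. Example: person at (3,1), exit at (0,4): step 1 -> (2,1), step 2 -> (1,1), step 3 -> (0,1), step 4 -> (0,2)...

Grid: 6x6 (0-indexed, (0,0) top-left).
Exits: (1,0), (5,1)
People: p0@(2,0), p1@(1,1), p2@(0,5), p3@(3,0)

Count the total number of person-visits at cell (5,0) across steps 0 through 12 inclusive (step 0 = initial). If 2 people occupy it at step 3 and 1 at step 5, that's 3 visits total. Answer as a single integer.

Step 0: p0@(2,0) p1@(1,1) p2@(0,5) p3@(3,0) -> at (5,0): 0 [-], cum=0
Step 1: p0@ESC p1@ESC p2@(1,5) p3@(2,0) -> at (5,0): 0 [-], cum=0
Step 2: p0@ESC p1@ESC p2@(1,4) p3@ESC -> at (5,0): 0 [-], cum=0
Step 3: p0@ESC p1@ESC p2@(1,3) p3@ESC -> at (5,0): 0 [-], cum=0
Step 4: p0@ESC p1@ESC p2@(1,2) p3@ESC -> at (5,0): 0 [-], cum=0
Step 5: p0@ESC p1@ESC p2@(1,1) p3@ESC -> at (5,0): 0 [-], cum=0
Step 6: p0@ESC p1@ESC p2@ESC p3@ESC -> at (5,0): 0 [-], cum=0
Total visits = 0

Answer: 0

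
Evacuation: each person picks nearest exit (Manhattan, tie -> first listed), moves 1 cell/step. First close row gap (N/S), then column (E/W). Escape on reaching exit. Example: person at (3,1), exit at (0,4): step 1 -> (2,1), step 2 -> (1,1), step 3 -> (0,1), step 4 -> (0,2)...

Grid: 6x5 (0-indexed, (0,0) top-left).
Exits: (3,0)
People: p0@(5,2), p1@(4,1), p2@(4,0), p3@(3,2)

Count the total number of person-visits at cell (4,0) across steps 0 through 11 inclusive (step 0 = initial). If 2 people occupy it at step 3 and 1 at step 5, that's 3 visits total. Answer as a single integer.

Step 0: p0@(5,2) p1@(4,1) p2@(4,0) p3@(3,2) -> at (4,0): 1 [p2], cum=1
Step 1: p0@(4,2) p1@(3,1) p2@ESC p3@(3,1) -> at (4,0): 0 [-], cum=1
Step 2: p0@(3,2) p1@ESC p2@ESC p3@ESC -> at (4,0): 0 [-], cum=1
Step 3: p0@(3,1) p1@ESC p2@ESC p3@ESC -> at (4,0): 0 [-], cum=1
Step 4: p0@ESC p1@ESC p2@ESC p3@ESC -> at (4,0): 0 [-], cum=1
Total visits = 1

Answer: 1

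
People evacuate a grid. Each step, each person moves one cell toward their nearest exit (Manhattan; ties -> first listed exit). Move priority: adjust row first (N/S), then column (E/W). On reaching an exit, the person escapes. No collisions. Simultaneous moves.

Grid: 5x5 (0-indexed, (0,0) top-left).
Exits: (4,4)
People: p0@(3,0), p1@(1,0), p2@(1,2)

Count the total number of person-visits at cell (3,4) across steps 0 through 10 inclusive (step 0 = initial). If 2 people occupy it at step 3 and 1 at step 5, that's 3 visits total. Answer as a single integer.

Step 0: p0@(3,0) p1@(1,0) p2@(1,2) -> at (3,4): 0 [-], cum=0
Step 1: p0@(4,0) p1@(2,0) p2@(2,2) -> at (3,4): 0 [-], cum=0
Step 2: p0@(4,1) p1@(3,0) p2@(3,2) -> at (3,4): 0 [-], cum=0
Step 3: p0@(4,2) p1@(4,0) p2@(4,2) -> at (3,4): 0 [-], cum=0
Step 4: p0@(4,3) p1@(4,1) p2@(4,3) -> at (3,4): 0 [-], cum=0
Step 5: p0@ESC p1@(4,2) p2@ESC -> at (3,4): 0 [-], cum=0
Step 6: p0@ESC p1@(4,3) p2@ESC -> at (3,4): 0 [-], cum=0
Step 7: p0@ESC p1@ESC p2@ESC -> at (3,4): 0 [-], cum=0
Total visits = 0

Answer: 0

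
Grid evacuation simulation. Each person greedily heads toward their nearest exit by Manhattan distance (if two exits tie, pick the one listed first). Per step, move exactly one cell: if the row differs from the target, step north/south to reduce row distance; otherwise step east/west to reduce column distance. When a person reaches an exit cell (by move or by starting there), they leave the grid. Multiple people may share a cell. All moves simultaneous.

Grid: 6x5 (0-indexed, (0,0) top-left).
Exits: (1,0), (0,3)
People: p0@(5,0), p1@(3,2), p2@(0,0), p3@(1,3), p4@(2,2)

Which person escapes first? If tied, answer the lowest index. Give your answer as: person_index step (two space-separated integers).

Answer: 2 1

Derivation:
Step 1: p0:(5,0)->(4,0) | p1:(3,2)->(2,2) | p2:(0,0)->(1,0)->EXIT | p3:(1,3)->(0,3)->EXIT | p4:(2,2)->(1,2)
Step 2: p0:(4,0)->(3,0) | p1:(2,2)->(1,2) | p2:escaped | p3:escaped | p4:(1,2)->(1,1)
Step 3: p0:(3,0)->(2,0) | p1:(1,2)->(1,1) | p2:escaped | p3:escaped | p4:(1,1)->(1,0)->EXIT
Step 4: p0:(2,0)->(1,0)->EXIT | p1:(1,1)->(1,0)->EXIT | p2:escaped | p3:escaped | p4:escaped
Exit steps: [4, 4, 1, 1, 3]
First to escape: p2 at step 1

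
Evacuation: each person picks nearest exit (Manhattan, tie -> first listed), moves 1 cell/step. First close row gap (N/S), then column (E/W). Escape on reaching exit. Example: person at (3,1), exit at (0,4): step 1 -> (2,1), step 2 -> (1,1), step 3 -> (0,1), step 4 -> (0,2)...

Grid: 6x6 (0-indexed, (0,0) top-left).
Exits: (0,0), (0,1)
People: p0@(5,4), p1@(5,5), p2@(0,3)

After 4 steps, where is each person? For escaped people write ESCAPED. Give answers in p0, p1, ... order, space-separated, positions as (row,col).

Step 1: p0:(5,4)->(4,4) | p1:(5,5)->(4,5) | p2:(0,3)->(0,2)
Step 2: p0:(4,4)->(3,4) | p1:(4,5)->(3,5) | p2:(0,2)->(0,1)->EXIT
Step 3: p0:(3,4)->(2,4) | p1:(3,5)->(2,5) | p2:escaped
Step 4: p0:(2,4)->(1,4) | p1:(2,5)->(1,5) | p2:escaped

(1,4) (1,5) ESCAPED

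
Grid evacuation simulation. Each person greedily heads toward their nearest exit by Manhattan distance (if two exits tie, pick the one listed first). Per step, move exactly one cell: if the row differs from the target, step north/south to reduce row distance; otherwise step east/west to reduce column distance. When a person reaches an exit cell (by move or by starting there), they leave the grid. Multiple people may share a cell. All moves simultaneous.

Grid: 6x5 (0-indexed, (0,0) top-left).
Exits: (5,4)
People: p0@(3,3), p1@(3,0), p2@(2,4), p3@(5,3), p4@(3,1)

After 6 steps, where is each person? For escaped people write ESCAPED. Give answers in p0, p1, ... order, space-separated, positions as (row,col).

Step 1: p0:(3,3)->(4,3) | p1:(3,0)->(4,0) | p2:(2,4)->(3,4) | p3:(5,3)->(5,4)->EXIT | p4:(3,1)->(4,1)
Step 2: p0:(4,3)->(5,3) | p1:(4,0)->(5,0) | p2:(3,4)->(4,4) | p3:escaped | p4:(4,1)->(5,1)
Step 3: p0:(5,3)->(5,4)->EXIT | p1:(5,0)->(5,1) | p2:(4,4)->(5,4)->EXIT | p3:escaped | p4:(5,1)->(5,2)
Step 4: p0:escaped | p1:(5,1)->(5,2) | p2:escaped | p3:escaped | p4:(5,2)->(5,3)
Step 5: p0:escaped | p1:(5,2)->(5,3) | p2:escaped | p3:escaped | p4:(5,3)->(5,4)->EXIT
Step 6: p0:escaped | p1:(5,3)->(5,4)->EXIT | p2:escaped | p3:escaped | p4:escaped

ESCAPED ESCAPED ESCAPED ESCAPED ESCAPED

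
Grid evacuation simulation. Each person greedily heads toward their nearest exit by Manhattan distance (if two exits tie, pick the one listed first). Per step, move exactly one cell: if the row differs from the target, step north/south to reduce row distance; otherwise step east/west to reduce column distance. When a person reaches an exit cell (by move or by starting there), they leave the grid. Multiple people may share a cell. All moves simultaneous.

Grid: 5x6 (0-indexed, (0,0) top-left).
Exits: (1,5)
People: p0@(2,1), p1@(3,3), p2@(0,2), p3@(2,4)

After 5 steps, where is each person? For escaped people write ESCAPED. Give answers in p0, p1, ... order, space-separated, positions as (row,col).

Step 1: p0:(2,1)->(1,1) | p1:(3,3)->(2,3) | p2:(0,2)->(1,2) | p3:(2,4)->(1,4)
Step 2: p0:(1,1)->(1,2) | p1:(2,3)->(1,3) | p2:(1,2)->(1,3) | p3:(1,4)->(1,5)->EXIT
Step 3: p0:(1,2)->(1,3) | p1:(1,3)->(1,4) | p2:(1,3)->(1,4) | p3:escaped
Step 4: p0:(1,3)->(1,4) | p1:(1,4)->(1,5)->EXIT | p2:(1,4)->(1,5)->EXIT | p3:escaped
Step 5: p0:(1,4)->(1,5)->EXIT | p1:escaped | p2:escaped | p3:escaped

ESCAPED ESCAPED ESCAPED ESCAPED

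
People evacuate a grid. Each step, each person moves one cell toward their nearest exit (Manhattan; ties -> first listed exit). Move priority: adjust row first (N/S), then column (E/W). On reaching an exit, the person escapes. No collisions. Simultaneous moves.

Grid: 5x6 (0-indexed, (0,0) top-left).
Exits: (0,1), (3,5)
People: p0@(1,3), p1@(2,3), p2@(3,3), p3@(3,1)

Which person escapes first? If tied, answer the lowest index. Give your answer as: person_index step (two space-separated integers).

Step 1: p0:(1,3)->(0,3) | p1:(2,3)->(3,3) | p2:(3,3)->(3,4) | p3:(3,1)->(2,1)
Step 2: p0:(0,3)->(0,2) | p1:(3,3)->(3,4) | p2:(3,4)->(3,5)->EXIT | p3:(2,1)->(1,1)
Step 3: p0:(0,2)->(0,1)->EXIT | p1:(3,4)->(3,5)->EXIT | p2:escaped | p3:(1,1)->(0,1)->EXIT
Exit steps: [3, 3, 2, 3]
First to escape: p2 at step 2

Answer: 2 2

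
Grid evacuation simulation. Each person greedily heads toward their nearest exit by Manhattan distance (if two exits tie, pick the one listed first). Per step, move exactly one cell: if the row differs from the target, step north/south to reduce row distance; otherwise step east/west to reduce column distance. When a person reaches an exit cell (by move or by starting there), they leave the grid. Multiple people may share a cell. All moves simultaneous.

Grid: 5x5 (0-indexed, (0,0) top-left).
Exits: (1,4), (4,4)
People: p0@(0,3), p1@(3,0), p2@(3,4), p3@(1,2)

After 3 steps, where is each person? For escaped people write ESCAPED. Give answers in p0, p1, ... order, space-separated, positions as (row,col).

Step 1: p0:(0,3)->(1,3) | p1:(3,0)->(4,0) | p2:(3,4)->(4,4)->EXIT | p3:(1,2)->(1,3)
Step 2: p0:(1,3)->(1,4)->EXIT | p1:(4,0)->(4,1) | p2:escaped | p3:(1,3)->(1,4)->EXIT
Step 3: p0:escaped | p1:(4,1)->(4,2) | p2:escaped | p3:escaped

ESCAPED (4,2) ESCAPED ESCAPED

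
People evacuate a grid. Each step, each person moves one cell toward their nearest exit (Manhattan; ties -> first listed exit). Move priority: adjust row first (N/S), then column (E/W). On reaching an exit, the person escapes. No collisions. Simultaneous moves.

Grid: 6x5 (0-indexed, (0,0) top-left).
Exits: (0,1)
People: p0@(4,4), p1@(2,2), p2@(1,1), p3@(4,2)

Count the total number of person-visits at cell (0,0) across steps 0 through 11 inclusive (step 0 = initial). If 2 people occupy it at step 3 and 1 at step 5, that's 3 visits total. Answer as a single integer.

Step 0: p0@(4,4) p1@(2,2) p2@(1,1) p3@(4,2) -> at (0,0): 0 [-], cum=0
Step 1: p0@(3,4) p1@(1,2) p2@ESC p3@(3,2) -> at (0,0): 0 [-], cum=0
Step 2: p0@(2,4) p1@(0,2) p2@ESC p3@(2,2) -> at (0,0): 0 [-], cum=0
Step 3: p0@(1,4) p1@ESC p2@ESC p3@(1,2) -> at (0,0): 0 [-], cum=0
Step 4: p0@(0,4) p1@ESC p2@ESC p3@(0,2) -> at (0,0): 0 [-], cum=0
Step 5: p0@(0,3) p1@ESC p2@ESC p3@ESC -> at (0,0): 0 [-], cum=0
Step 6: p0@(0,2) p1@ESC p2@ESC p3@ESC -> at (0,0): 0 [-], cum=0
Step 7: p0@ESC p1@ESC p2@ESC p3@ESC -> at (0,0): 0 [-], cum=0
Total visits = 0

Answer: 0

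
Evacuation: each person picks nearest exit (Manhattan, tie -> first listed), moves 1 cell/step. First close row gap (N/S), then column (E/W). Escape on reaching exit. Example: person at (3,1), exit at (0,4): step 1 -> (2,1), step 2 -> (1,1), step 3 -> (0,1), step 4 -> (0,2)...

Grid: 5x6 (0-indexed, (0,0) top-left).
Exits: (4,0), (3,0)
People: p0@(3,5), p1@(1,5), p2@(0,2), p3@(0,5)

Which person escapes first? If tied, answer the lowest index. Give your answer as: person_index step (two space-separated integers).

Step 1: p0:(3,5)->(3,4) | p1:(1,5)->(2,5) | p2:(0,2)->(1,2) | p3:(0,5)->(1,5)
Step 2: p0:(3,4)->(3,3) | p1:(2,5)->(3,5) | p2:(1,2)->(2,2) | p3:(1,5)->(2,5)
Step 3: p0:(3,3)->(3,2) | p1:(3,5)->(3,4) | p2:(2,2)->(3,2) | p3:(2,5)->(3,5)
Step 4: p0:(3,2)->(3,1) | p1:(3,4)->(3,3) | p2:(3,2)->(3,1) | p3:(3,5)->(3,4)
Step 5: p0:(3,1)->(3,0)->EXIT | p1:(3,3)->(3,2) | p2:(3,1)->(3,0)->EXIT | p3:(3,4)->(3,3)
Step 6: p0:escaped | p1:(3,2)->(3,1) | p2:escaped | p3:(3,3)->(3,2)
Step 7: p0:escaped | p1:(3,1)->(3,0)->EXIT | p2:escaped | p3:(3,2)->(3,1)
Step 8: p0:escaped | p1:escaped | p2:escaped | p3:(3,1)->(3,0)->EXIT
Exit steps: [5, 7, 5, 8]
First to escape: p0 at step 5

Answer: 0 5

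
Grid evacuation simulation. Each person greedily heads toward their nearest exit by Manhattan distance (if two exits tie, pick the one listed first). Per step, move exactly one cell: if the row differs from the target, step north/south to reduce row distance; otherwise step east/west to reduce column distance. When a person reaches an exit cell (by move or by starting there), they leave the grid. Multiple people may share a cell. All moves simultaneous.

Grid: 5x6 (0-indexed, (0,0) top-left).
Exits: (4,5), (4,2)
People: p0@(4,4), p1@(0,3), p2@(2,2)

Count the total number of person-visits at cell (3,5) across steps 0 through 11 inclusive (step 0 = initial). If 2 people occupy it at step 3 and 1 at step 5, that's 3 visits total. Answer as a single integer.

Answer: 0

Derivation:
Step 0: p0@(4,4) p1@(0,3) p2@(2,2) -> at (3,5): 0 [-], cum=0
Step 1: p0@ESC p1@(1,3) p2@(3,2) -> at (3,5): 0 [-], cum=0
Step 2: p0@ESC p1@(2,3) p2@ESC -> at (3,5): 0 [-], cum=0
Step 3: p0@ESC p1@(3,3) p2@ESC -> at (3,5): 0 [-], cum=0
Step 4: p0@ESC p1@(4,3) p2@ESC -> at (3,5): 0 [-], cum=0
Step 5: p0@ESC p1@ESC p2@ESC -> at (3,5): 0 [-], cum=0
Total visits = 0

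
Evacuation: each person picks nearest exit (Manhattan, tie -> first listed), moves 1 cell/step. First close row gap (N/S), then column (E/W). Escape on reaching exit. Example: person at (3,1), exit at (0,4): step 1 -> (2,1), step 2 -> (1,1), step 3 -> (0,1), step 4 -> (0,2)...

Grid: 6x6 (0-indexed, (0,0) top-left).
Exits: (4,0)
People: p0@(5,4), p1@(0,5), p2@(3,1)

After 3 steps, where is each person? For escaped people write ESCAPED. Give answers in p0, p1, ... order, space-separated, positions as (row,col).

Step 1: p0:(5,4)->(4,4) | p1:(0,5)->(1,5) | p2:(3,1)->(4,1)
Step 2: p0:(4,4)->(4,3) | p1:(1,5)->(2,5) | p2:(4,1)->(4,0)->EXIT
Step 3: p0:(4,3)->(4,2) | p1:(2,5)->(3,5) | p2:escaped

(4,2) (3,5) ESCAPED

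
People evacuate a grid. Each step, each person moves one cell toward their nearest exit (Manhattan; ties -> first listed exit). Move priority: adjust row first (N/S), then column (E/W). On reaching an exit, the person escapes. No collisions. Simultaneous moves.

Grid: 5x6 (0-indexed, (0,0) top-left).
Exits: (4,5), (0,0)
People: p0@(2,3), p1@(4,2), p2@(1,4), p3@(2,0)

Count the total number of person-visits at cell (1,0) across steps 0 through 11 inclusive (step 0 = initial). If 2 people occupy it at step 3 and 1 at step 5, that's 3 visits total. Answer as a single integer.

Step 0: p0@(2,3) p1@(4,2) p2@(1,4) p3@(2,0) -> at (1,0): 0 [-], cum=0
Step 1: p0@(3,3) p1@(4,3) p2@(2,4) p3@(1,0) -> at (1,0): 1 [p3], cum=1
Step 2: p0@(4,3) p1@(4,4) p2@(3,4) p3@ESC -> at (1,0): 0 [-], cum=1
Step 3: p0@(4,4) p1@ESC p2@(4,4) p3@ESC -> at (1,0): 0 [-], cum=1
Step 4: p0@ESC p1@ESC p2@ESC p3@ESC -> at (1,0): 0 [-], cum=1
Total visits = 1

Answer: 1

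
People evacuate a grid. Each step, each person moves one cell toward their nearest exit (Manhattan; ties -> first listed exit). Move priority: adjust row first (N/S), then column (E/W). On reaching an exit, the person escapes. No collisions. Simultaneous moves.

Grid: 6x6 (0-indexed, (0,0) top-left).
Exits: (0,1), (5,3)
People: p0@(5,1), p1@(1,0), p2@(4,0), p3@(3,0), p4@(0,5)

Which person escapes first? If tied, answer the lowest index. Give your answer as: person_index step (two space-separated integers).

Step 1: p0:(5,1)->(5,2) | p1:(1,0)->(0,0) | p2:(4,0)->(5,0) | p3:(3,0)->(2,0) | p4:(0,5)->(0,4)
Step 2: p0:(5,2)->(5,3)->EXIT | p1:(0,0)->(0,1)->EXIT | p2:(5,0)->(5,1) | p3:(2,0)->(1,0) | p4:(0,4)->(0,3)
Step 3: p0:escaped | p1:escaped | p2:(5,1)->(5,2) | p3:(1,0)->(0,0) | p4:(0,3)->(0,2)
Step 4: p0:escaped | p1:escaped | p2:(5,2)->(5,3)->EXIT | p3:(0,0)->(0,1)->EXIT | p4:(0,2)->(0,1)->EXIT
Exit steps: [2, 2, 4, 4, 4]
First to escape: p0 at step 2

Answer: 0 2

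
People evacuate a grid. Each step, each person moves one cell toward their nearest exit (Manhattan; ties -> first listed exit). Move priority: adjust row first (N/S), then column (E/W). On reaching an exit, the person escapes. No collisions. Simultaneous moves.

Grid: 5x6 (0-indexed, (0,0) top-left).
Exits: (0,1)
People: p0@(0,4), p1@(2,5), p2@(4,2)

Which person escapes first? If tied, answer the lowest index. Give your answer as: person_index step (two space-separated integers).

Answer: 0 3

Derivation:
Step 1: p0:(0,4)->(0,3) | p1:(2,5)->(1,5) | p2:(4,2)->(3,2)
Step 2: p0:(0,3)->(0,2) | p1:(1,5)->(0,5) | p2:(3,2)->(2,2)
Step 3: p0:(0,2)->(0,1)->EXIT | p1:(0,5)->(0,4) | p2:(2,2)->(1,2)
Step 4: p0:escaped | p1:(0,4)->(0,3) | p2:(1,2)->(0,2)
Step 5: p0:escaped | p1:(0,3)->(0,2) | p2:(0,2)->(0,1)->EXIT
Step 6: p0:escaped | p1:(0,2)->(0,1)->EXIT | p2:escaped
Exit steps: [3, 6, 5]
First to escape: p0 at step 3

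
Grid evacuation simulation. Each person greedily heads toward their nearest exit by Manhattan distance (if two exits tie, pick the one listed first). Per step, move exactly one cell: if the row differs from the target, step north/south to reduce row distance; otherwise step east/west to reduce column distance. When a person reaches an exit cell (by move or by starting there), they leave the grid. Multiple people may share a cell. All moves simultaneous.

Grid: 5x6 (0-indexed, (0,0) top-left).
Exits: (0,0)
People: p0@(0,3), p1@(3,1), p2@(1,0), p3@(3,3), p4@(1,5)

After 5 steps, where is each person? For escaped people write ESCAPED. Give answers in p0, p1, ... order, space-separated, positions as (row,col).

Step 1: p0:(0,3)->(0,2) | p1:(3,1)->(2,1) | p2:(1,0)->(0,0)->EXIT | p3:(3,3)->(2,3) | p4:(1,5)->(0,5)
Step 2: p0:(0,2)->(0,1) | p1:(2,1)->(1,1) | p2:escaped | p3:(2,3)->(1,3) | p4:(0,5)->(0,4)
Step 3: p0:(0,1)->(0,0)->EXIT | p1:(1,1)->(0,1) | p2:escaped | p3:(1,3)->(0,3) | p4:(0,4)->(0,3)
Step 4: p0:escaped | p1:(0,1)->(0,0)->EXIT | p2:escaped | p3:(0,3)->(0,2) | p4:(0,3)->(0,2)
Step 5: p0:escaped | p1:escaped | p2:escaped | p3:(0,2)->(0,1) | p4:(0,2)->(0,1)

ESCAPED ESCAPED ESCAPED (0,1) (0,1)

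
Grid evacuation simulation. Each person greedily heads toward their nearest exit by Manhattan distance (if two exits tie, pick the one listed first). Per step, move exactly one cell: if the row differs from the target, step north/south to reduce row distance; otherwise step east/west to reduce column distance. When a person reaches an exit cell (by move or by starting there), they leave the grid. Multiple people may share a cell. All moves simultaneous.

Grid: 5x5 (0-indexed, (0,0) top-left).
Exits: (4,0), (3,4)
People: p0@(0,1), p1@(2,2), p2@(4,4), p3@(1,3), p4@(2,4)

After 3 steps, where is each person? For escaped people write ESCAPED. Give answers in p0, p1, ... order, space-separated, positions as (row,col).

Step 1: p0:(0,1)->(1,1) | p1:(2,2)->(3,2) | p2:(4,4)->(3,4)->EXIT | p3:(1,3)->(2,3) | p4:(2,4)->(3,4)->EXIT
Step 2: p0:(1,1)->(2,1) | p1:(3,2)->(3,3) | p2:escaped | p3:(2,3)->(3,3) | p4:escaped
Step 3: p0:(2,1)->(3,1) | p1:(3,3)->(3,4)->EXIT | p2:escaped | p3:(3,3)->(3,4)->EXIT | p4:escaped

(3,1) ESCAPED ESCAPED ESCAPED ESCAPED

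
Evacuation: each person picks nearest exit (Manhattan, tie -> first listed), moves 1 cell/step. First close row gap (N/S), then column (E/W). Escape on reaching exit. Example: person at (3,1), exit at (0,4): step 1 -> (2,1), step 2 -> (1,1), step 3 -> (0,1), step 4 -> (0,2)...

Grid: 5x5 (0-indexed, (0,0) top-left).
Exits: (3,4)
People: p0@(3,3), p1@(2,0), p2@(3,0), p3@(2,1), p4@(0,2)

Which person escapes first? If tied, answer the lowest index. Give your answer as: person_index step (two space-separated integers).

Answer: 0 1

Derivation:
Step 1: p0:(3,3)->(3,4)->EXIT | p1:(2,0)->(3,0) | p2:(3,0)->(3,1) | p3:(2,1)->(3,1) | p4:(0,2)->(1,2)
Step 2: p0:escaped | p1:(3,0)->(3,1) | p2:(3,1)->(3,2) | p3:(3,1)->(3,2) | p4:(1,2)->(2,2)
Step 3: p0:escaped | p1:(3,1)->(3,2) | p2:(3,2)->(3,3) | p3:(3,2)->(3,3) | p4:(2,2)->(3,2)
Step 4: p0:escaped | p1:(3,2)->(3,3) | p2:(3,3)->(3,4)->EXIT | p3:(3,3)->(3,4)->EXIT | p4:(3,2)->(3,3)
Step 5: p0:escaped | p1:(3,3)->(3,4)->EXIT | p2:escaped | p3:escaped | p4:(3,3)->(3,4)->EXIT
Exit steps: [1, 5, 4, 4, 5]
First to escape: p0 at step 1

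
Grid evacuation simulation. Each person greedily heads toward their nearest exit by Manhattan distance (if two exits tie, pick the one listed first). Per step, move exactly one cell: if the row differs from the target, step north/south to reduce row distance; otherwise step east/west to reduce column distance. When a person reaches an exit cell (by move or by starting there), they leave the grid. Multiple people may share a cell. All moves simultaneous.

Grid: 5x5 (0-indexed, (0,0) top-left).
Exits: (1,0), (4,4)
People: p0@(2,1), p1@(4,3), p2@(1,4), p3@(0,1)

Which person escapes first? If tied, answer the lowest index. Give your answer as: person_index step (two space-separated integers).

Answer: 1 1

Derivation:
Step 1: p0:(2,1)->(1,1) | p1:(4,3)->(4,4)->EXIT | p2:(1,4)->(2,4) | p3:(0,1)->(1,1)
Step 2: p0:(1,1)->(1,0)->EXIT | p1:escaped | p2:(2,4)->(3,4) | p3:(1,1)->(1,0)->EXIT
Step 3: p0:escaped | p1:escaped | p2:(3,4)->(4,4)->EXIT | p3:escaped
Exit steps: [2, 1, 3, 2]
First to escape: p1 at step 1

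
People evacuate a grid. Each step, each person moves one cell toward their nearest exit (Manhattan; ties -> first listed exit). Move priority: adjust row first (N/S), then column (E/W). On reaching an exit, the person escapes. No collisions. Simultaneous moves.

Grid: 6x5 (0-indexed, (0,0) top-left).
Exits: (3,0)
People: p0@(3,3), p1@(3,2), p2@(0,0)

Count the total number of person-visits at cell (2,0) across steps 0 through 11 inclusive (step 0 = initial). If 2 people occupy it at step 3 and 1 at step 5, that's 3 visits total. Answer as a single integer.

Step 0: p0@(3,3) p1@(3,2) p2@(0,0) -> at (2,0): 0 [-], cum=0
Step 1: p0@(3,2) p1@(3,1) p2@(1,0) -> at (2,0): 0 [-], cum=0
Step 2: p0@(3,1) p1@ESC p2@(2,0) -> at (2,0): 1 [p2], cum=1
Step 3: p0@ESC p1@ESC p2@ESC -> at (2,0): 0 [-], cum=1
Total visits = 1

Answer: 1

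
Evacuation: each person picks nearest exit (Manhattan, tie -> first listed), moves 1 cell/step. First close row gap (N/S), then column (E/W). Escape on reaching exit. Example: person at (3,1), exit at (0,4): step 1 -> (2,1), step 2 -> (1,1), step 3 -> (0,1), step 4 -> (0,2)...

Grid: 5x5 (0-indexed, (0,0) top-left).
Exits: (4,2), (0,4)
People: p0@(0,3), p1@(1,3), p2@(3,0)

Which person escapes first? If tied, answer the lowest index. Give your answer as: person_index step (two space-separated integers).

Step 1: p0:(0,3)->(0,4)->EXIT | p1:(1,3)->(0,3) | p2:(3,0)->(4,0)
Step 2: p0:escaped | p1:(0,3)->(0,4)->EXIT | p2:(4,0)->(4,1)
Step 3: p0:escaped | p1:escaped | p2:(4,1)->(4,2)->EXIT
Exit steps: [1, 2, 3]
First to escape: p0 at step 1

Answer: 0 1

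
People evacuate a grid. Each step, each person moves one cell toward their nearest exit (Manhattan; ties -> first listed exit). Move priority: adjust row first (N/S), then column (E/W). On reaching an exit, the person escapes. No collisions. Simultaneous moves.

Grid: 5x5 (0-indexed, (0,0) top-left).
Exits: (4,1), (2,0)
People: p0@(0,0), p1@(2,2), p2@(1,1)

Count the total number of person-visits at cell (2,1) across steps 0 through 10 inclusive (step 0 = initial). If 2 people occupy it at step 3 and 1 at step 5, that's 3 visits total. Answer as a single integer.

Answer: 2

Derivation:
Step 0: p0@(0,0) p1@(2,2) p2@(1,1) -> at (2,1): 0 [-], cum=0
Step 1: p0@(1,0) p1@(2,1) p2@(2,1) -> at (2,1): 2 [p1,p2], cum=2
Step 2: p0@ESC p1@ESC p2@ESC -> at (2,1): 0 [-], cum=2
Total visits = 2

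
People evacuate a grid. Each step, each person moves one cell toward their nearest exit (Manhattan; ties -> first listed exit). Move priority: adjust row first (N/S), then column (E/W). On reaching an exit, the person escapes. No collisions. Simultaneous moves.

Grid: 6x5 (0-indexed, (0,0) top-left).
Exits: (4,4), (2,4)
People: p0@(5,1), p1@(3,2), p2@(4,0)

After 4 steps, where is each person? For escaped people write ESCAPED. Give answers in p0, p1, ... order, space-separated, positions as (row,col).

Step 1: p0:(5,1)->(4,1) | p1:(3,2)->(4,2) | p2:(4,0)->(4,1)
Step 2: p0:(4,1)->(4,2) | p1:(4,2)->(4,3) | p2:(4,1)->(4,2)
Step 3: p0:(4,2)->(4,3) | p1:(4,3)->(4,4)->EXIT | p2:(4,2)->(4,3)
Step 4: p0:(4,3)->(4,4)->EXIT | p1:escaped | p2:(4,3)->(4,4)->EXIT

ESCAPED ESCAPED ESCAPED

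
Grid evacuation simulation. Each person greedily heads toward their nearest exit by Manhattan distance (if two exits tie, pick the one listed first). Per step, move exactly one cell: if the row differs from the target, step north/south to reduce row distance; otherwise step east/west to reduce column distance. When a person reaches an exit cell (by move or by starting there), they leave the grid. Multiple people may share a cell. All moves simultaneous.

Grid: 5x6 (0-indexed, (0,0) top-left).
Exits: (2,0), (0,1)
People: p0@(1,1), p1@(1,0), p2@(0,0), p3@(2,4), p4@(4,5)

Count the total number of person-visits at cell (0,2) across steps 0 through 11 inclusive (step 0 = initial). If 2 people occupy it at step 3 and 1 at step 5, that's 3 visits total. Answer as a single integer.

Answer: 0

Derivation:
Step 0: p0@(1,1) p1@(1,0) p2@(0,0) p3@(2,4) p4@(4,5) -> at (0,2): 0 [-], cum=0
Step 1: p0@ESC p1@ESC p2@ESC p3@(2,3) p4@(3,5) -> at (0,2): 0 [-], cum=0
Step 2: p0@ESC p1@ESC p2@ESC p3@(2,2) p4@(2,5) -> at (0,2): 0 [-], cum=0
Step 3: p0@ESC p1@ESC p2@ESC p3@(2,1) p4@(2,4) -> at (0,2): 0 [-], cum=0
Step 4: p0@ESC p1@ESC p2@ESC p3@ESC p4@(2,3) -> at (0,2): 0 [-], cum=0
Step 5: p0@ESC p1@ESC p2@ESC p3@ESC p4@(2,2) -> at (0,2): 0 [-], cum=0
Step 6: p0@ESC p1@ESC p2@ESC p3@ESC p4@(2,1) -> at (0,2): 0 [-], cum=0
Step 7: p0@ESC p1@ESC p2@ESC p3@ESC p4@ESC -> at (0,2): 0 [-], cum=0
Total visits = 0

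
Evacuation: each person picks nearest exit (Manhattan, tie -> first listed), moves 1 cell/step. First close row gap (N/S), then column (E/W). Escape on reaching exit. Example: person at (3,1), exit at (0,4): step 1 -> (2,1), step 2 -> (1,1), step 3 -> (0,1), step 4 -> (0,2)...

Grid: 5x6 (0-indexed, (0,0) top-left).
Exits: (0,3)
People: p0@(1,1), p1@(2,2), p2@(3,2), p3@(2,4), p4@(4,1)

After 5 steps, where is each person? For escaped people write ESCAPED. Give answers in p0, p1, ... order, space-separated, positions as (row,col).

Step 1: p0:(1,1)->(0,1) | p1:(2,2)->(1,2) | p2:(3,2)->(2,2) | p3:(2,4)->(1,4) | p4:(4,1)->(3,1)
Step 2: p0:(0,1)->(0,2) | p1:(1,2)->(0,2) | p2:(2,2)->(1,2) | p3:(1,4)->(0,4) | p4:(3,1)->(2,1)
Step 3: p0:(0,2)->(0,3)->EXIT | p1:(0,2)->(0,3)->EXIT | p2:(1,2)->(0,2) | p3:(0,4)->(0,3)->EXIT | p4:(2,1)->(1,1)
Step 4: p0:escaped | p1:escaped | p2:(0,2)->(0,3)->EXIT | p3:escaped | p4:(1,1)->(0,1)
Step 5: p0:escaped | p1:escaped | p2:escaped | p3:escaped | p4:(0,1)->(0,2)

ESCAPED ESCAPED ESCAPED ESCAPED (0,2)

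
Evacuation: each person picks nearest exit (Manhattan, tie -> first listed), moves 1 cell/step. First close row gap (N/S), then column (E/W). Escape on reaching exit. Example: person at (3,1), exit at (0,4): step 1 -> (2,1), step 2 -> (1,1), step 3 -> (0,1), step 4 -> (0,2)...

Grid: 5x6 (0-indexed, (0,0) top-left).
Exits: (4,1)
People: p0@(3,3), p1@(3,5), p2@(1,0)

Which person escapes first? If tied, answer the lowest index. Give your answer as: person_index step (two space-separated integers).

Step 1: p0:(3,3)->(4,3) | p1:(3,5)->(4,5) | p2:(1,0)->(2,0)
Step 2: p0:(4,3)->(4,2) | p1:(4,5)->(4,4) | p2:(2,0)->(3,0)
Step 3: p0:(4,2)->(4,1)->EXIT | p1:(4,4)->(4,3) | p2:(3,0)->(4,0)
Step 4: p0:escaped | p1:(4,3)->(4,2) | p2:(4,0)->(4,1)->EXIT
Step 5: p0:escaped | p1:(4,2)->(4,1)->EXIT | p2:escaped
Exit steps: [3, 5, 4]
First to escape: p0 at step 3

Answer: 0 3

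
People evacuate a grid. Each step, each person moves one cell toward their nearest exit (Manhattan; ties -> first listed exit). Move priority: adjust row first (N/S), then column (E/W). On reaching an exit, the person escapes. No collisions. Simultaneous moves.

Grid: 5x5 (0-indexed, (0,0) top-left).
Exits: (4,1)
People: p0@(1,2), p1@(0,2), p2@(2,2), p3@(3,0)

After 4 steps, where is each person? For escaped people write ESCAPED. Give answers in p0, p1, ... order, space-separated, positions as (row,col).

Step 1: p0:(1,2)->(2,2) | p1:(0,2)->(1,2) | p2:(2,2)->(3,2) | p3:(3,0)->(4,0)
Step 2: p0:(2,2)->(3,2) | p1:(1,2)->(2,2) | p2:(3,2)->(4,2) | p3:(4,0)->(4,1)->EXIT
Step 3: p0:(3,2)->(4,2) | p1:(2,2)->(3,2) | p2:(4,2)->(4,1)->EXIT | p3:escaped
Step 4: p0:(4,2)->(4,1)->EXIT | p1:(3,2)->(4,2) | p2:escaped | p3:escaped

ESCAPED (4,2) ESCAPED ESCAPED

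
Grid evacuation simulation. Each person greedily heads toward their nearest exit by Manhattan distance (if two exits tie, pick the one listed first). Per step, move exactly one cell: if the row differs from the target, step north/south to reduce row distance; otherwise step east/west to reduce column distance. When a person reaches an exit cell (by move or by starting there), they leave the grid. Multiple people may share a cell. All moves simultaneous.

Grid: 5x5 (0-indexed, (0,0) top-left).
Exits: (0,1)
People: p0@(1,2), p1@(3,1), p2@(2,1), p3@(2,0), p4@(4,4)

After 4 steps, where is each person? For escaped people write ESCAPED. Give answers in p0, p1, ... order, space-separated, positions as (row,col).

Step 1: p0:(1,2)->(0,2) | p1:(3,1)->(2,1) | p2:(2,1)->(1,1) | p3:(2,0)->(1,0) | p4:(4,4)->(3,4)
Step 2: p0:(0,2)->(0,1)->EXIT | p1:(2,1)->(1,1) | p2:(1,1)->(0,1)->EXIT | p3:(1,0)->(0,0) | p4:(3,4)->(2,4)
Step 3: p0:escaped | p1:(1,1)->(0,1)->EXIT | p2:escaped | p3:(0,0)->(0,1)->EXIT | p4:(2,4)->(1,4)
Step 4: p0:escaped | p1:escaped | p2:escaped | p3:escaped | p4:(1,4)->(0,4)

ESCAPED ESCAPED ESCAPED ESCAPED (0,4)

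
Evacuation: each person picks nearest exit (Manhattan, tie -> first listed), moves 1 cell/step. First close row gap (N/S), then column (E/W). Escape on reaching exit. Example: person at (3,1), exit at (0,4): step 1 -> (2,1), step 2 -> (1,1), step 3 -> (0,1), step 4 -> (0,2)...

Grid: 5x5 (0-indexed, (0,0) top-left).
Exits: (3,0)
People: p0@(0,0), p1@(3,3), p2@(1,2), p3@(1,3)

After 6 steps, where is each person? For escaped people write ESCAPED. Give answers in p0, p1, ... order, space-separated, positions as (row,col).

Step 1: p0:(0,0)->(1,0) | p1:(3,3)->(3,2) | p2:(1,2)->(2,2) | p3:(1,3)->(2,3)
Step 2: p0:(1,0)->(2,0) | p1:(3,2)->(3,1) | p2:(2,2)->(3,2) | p3:(2,3)->(3,3)
Step 3: p0:(2,0)->(3,0)->EXIT | p1:(3,1)->(3,0)->EXIT | p2:(3,2)->(3,1) | p3:(3,3)->(3,2)
Step 4: p0:escaped | p1:escaped | p2:(3,1)->(3,0)->EXIT | p3:(3,2)->(3,1)
Step 5: p0:escaped | p1:escaped | p2:escaped | p3:(3,1)->(3,0)->EXIT

ESCAPED ESCAPED ESCAPED ESCAPED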